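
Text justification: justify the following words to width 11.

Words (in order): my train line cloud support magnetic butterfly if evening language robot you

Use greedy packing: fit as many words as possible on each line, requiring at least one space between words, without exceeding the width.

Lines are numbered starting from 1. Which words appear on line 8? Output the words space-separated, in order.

Line 1: ['my', 'train'] (min_width=8, slack=3)
Line 2: ['line', 'cloud'] (min_width=10, slack=1)
Line 3: ['support'] (min_width=7, slack=4)
Line 4: ['magnetic'] (min_width=8, slack=3)
Line 5: ['butterfly'] (min_width=9, slack=2)
Line 6: ['if', 'evening'] (min_width=10, slack=1)
Line 7: ['language'] (min_width=8, slack=3)
Line 8: ['robot', 'you'] (min_width=9, slack=2)

Answer: robot you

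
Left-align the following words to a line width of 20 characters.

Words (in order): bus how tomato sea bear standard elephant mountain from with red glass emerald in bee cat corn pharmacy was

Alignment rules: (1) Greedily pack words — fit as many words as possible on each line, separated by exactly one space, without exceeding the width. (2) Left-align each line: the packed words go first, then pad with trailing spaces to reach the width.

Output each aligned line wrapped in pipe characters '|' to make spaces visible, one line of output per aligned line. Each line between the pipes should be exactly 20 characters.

Line 1: ['bus', 'how', 'tomato', 'sea'] (min_width=18, slack=2)
Line 2: ['bear', 'standard'] (min_width=13, slack=7)
Line 3: ['elephant', 'mountain'] (min_width=17, slack=3)
Line 4: ['from', 'with', 'red', 'glass'] (min_width=19, slack=1)
Line 5: ['emerald', 'in', 'bee', 'cat'] (min_width=18, slack=2)
Line 6: ['corn', 'pharmacy', 'was'] (min_width=17, slack=3)

Answer: |bus how tomato sea  |
|bear standard       |
|elephant mountain   |
|from with red glass |
|emerald in bee cat  |
|corn pharmacy was   |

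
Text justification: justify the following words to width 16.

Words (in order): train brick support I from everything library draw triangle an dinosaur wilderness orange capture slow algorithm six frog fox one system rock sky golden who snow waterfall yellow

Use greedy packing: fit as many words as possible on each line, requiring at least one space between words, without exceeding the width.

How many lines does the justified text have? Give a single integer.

Answer: 13

Derivation:
Line 1: ['train', 'brick'] (min_width=11, slack=5)
Line 2: ['support', 'I', 'from'] (min_width=14, slack=2)
Line 3: ['everything'] (min_width=10, slack=6)
Line 4: ['library', 'draw'] (min_width=12, slack=4)
Line 5: ['triangle', 'an'] (min_width=11, slack=5)
Line 6: ['dinosaur'] (min_width=8, slack=8)
Line 7: ['wilderness'] (min_width=10, slack=6)
Line 8: ['orange', 'capture'] (min_width=14, slack=2)
Line 9: ['slow', 'algorithm'] (min_width=14, slack=2)
Line 10: ['six', 'frog', 'fox', 'one'] (min_width=16, slack=0)
Line 11: ['system', 'rock', 'sky'] (min_width=15, slack=1)
Line 12: ['golden', 'who', 'snow'] (min_width=15, slack=1)
Line 13: ['waterfall', 'yellow'] (min_width=16, slack=0)
Total lines: 13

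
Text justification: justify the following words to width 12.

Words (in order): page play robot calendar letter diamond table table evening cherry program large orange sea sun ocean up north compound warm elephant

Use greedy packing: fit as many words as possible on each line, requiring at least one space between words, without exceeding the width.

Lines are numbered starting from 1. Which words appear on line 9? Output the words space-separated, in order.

Line 1: ['page', 'play'] (min_width=9, slack=3)
Line 2: ['robot'] (min_width=5, slack=7)
Line 3: ['calendar'] (min_width=8, slack=4)
Line 4: ['letter'] (min_width=6, slack=6)
Line 5: ['diamond'] (min_width=7, slack=5)
Line 6: ['table', 'table'] (min_width=11, slack=1)
Line 7: ['evening'] (min_width=7, slack=5)
Line 8: ['cherry'] (min_width=6, slack=6)
Line 9: ['program'] (min_width=7, slack=5)
Line 10: ['large', 'orange'] (min_width=12, slack=0)
Line 11: ['sea', 'sun'] (min_width=7, slack=5)
Line 12: ['ocean', 'up'] (min_width=8, slack=4)
Line 13: ['north'] (min_width=5, slack=7)
Line 14: ['compound'] (min_width=8, slack=4)
Line 15: ['warm'] (min_width=4, slack=8)
Line 16: ['elephant'] (min_width=8, slack=4)

Answer: program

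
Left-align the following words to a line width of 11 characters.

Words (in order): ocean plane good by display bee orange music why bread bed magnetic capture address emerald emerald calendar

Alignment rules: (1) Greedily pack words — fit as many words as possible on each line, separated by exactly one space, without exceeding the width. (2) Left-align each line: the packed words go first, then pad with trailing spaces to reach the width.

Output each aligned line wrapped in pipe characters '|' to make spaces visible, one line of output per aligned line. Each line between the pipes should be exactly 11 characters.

Answer: |ocean plane|
|good by    |
|display bee|
|orange     |
|music why  |
|bread bed  |
|magnetic   |
|capture    |
|address    |
|emerald    |
|emerald    |
|calendar   |

Derivation:
Line 1: ['ocean', 'plane'] (min_width=11, slack=0)
Line 2: ['good', 'by'] (min_width=7, slack=4)
Line 3: ['display', 'bee'] (min_width=11, slack=0)
Line 4: ['orange'] (min_width=6, slack=5)
Line 5: ['music', 'why'] (min_width=9, slack=2)
Line 6: ['bread', 'bed'] (min_width=9, slack=2)
Line 7: ['magnetic'] (min_width=8, slack=3)
Line 8: ['capture'] (min_width=7, slack=4)
Line 9: ['address'] (min_width=7, slack=4)
Line 10: ['emerald'] (min_width=7, slack=4)
Line 11: ['emerald'] (min_width=7, slack=4)
Line 12: ['calendar'] (min_width=8, slack=3)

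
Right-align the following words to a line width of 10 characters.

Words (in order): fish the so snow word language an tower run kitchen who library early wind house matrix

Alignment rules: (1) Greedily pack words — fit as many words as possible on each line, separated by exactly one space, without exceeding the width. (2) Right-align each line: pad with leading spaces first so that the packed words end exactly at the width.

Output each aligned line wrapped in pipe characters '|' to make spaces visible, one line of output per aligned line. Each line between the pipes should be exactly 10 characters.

Answer: |  fish the|
|   so snow|
|      word|
|  language|
|  an tower|
|       run|
|   kitchen|
|       who|
|   library|
|early wind|
|     house|
|    matrix|

Derivation:
Line 1: ['fish', 'the'] (min_width=8, slack=2)
Line 2: ['so', 'snow'] (min_width=7, slack=3)
Line 3: ['word'] (min_width=4, slack=6)
Line 4: ['language'] (min_width=8, slack=2)
Line 5: ['an', 'tower'] (min_width=8, slack=2)
Line 6: ['run'] (min_width=3, slack=7)
Line 7: ['kitchen'] (min_width=7, slack=3)
Line 8: ['who'] (min_width=3, slack=7)
Line 9: ['library'] (min_width=7, slack=3)
Line 10: ['early', 'wind'] (min_width=10, slack=0)
Line 11: ['house'] (min_width=5, slack=5)
Line 12: ['matrix'] (min_width=6, slack=4)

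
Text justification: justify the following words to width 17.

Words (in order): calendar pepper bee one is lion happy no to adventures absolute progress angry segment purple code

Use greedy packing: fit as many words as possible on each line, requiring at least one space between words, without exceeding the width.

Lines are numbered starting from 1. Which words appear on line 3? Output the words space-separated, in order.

Answer: happy no to

Derivation:
Line 1: ['calendar', 'pepper'] (min_width=15, slack=2)
Line 2: ['bee', 'one', 'is', 'lion'] (min_width=15, slack=2)
Line 3: ['happy', 'no', 'to'] (min_width=11, slack=6)
Line 4: ['adventures'] (min_width=10, slack=7)
Line 5: ['absolute', 'progress'] (min_width=17, slack=0)
Line 6: ['angry', 'segment'] (min_width=13, slack=4)
Line 7: ['purple', 'code'] (min_width=11, slack=6)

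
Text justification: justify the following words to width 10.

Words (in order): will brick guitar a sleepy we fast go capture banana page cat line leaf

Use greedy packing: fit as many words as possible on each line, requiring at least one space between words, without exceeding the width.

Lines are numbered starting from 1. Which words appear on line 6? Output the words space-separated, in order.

Answer: banana

Derivation:
Line 1: ['will', 'brick'] (min_width=10, slack=0)
Line 2: ['guitar', 'a'] (min_width=8, slack=2)
Line 3: ['sleepy', 'we'] (min_width=9, slack=1)
Line 4: ['fast', 'go'] (min_width=7, slack=3)
Line 5: ['capture'] (min_width=7, slack=3)
Line 6: ['banana'] (min_width=6, slack=4)
Line 7: ['page', 'cat'] (min_width=8, slack=2)
Line 8: ['line', 'leaf'] (min_width=9, slack=1)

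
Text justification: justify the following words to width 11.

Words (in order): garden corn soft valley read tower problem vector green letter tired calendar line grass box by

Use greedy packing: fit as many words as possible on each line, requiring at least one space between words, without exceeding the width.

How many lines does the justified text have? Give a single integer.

Line 1: ['garden', 'corn'] (min_width=11, slack=0)
Line 2: ['soft', 'valley'] (min_width=11, slack=0)
Line 3: ['read', 'tower'] (min_width=10, slack=1)
Line 4: ['problem'] (min_width=7, slack=4)
Line 5: ['vector'] (min_width=6, slack=5)
Line 6: ['green'] (min_width=5, slack=6)
Line 7: ['letter'] (min_width=6, slack=5)
Line 8: ['tired'] (min_width=5, slack=6)
Line 9: ['calendar'] (min_width=8, slack=3)
Line 10: ['line', 'grass'] (min_width=10, slack=1)
Line 11: ['box', 'by'] (min_width=6, slack=5)
Total lines: 11

Answer: 11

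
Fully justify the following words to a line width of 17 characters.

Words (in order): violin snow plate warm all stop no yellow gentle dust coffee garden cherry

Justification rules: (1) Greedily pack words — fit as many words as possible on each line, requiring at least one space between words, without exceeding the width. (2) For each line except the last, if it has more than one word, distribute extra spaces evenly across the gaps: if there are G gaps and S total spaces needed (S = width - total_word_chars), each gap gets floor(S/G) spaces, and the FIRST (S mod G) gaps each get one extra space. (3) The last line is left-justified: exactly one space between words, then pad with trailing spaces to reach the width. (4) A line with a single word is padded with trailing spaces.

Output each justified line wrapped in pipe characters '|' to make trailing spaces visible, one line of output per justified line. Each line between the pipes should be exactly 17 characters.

Line 1: ['violin', 'snow', 'plate'] (min_width=17, slack=0)
Line 2: ['warm', 'all', 'stop', 'no'] (min_width=16, slack=1)
Line 3: ['yellow', 'gentle'] (min_width=13, slack=4)
Line 4: ['dust', 'coffee'] (min_width=11, slack=6)
Line 5: ['garden', 'cherry'] (min_width=13, slack=4)

Answer: |violin snow plate|
|warm  all stop no|
|yellow     gentle|
|dust       coffee|
|garden cherry    |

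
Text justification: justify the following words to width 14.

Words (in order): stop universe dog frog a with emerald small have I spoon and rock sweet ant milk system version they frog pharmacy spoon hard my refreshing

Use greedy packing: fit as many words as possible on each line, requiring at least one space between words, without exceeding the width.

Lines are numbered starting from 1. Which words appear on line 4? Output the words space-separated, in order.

Answer: small have I

Derivation:
Line 1: ['stop', 'universe'] (min_width=13, slack=1)
Line 2: ['dog', 'frog', 'a'] (min_width=10, slack=4)
Line 3: ['with', 'emerald'] (min_width=12, slack=2)
Line 4: ['small', 'have', 'I'] (min_width=12, slack=2)
Line 5: ['spoon', 'and', 'rock'] (min_width=14, slack=0)
Line 6: ['sweet', 'ant', 'milk'] (min_width=14, slack=0)
Line 7: ['system', 'version'] (min_width=14, slack=0)
Line 8: ['they', 'frog'] (min_width=9, slack=5)
Line 9: ['pharmacy', 'spoon'] (min_width=14, slack=0)
Line 10: ['hard', 'my'] (min_width=7, slack=7)
Line 11: ['refreshing'] (min_width=10, slack=4)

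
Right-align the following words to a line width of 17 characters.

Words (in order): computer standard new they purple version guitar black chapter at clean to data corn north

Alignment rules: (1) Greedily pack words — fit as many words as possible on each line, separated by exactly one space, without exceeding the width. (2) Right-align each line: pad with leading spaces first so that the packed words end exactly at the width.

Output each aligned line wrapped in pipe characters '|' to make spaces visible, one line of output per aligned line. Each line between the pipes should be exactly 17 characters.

Line 1: ['computer', 'standard'] (min_width=17, slack=0)
Line 2: ['new', 'they', 'purple'] (min_width=15, slack=2)
Line 3: ['version', 'guitar'] (min_width=14, slack=3)
Line 4: ['black', 'chapter', 'at'] (min_width=16, slack=1)
Line 5: ['clean', 'to', 'data'] (min_width=13, slack=4)
Line 6: ['corn', 'north'] (min_width=10, slack=7)

Answer: |computer standard|
|  new they purple|
|   version guitar|
| black chapter at|
|    clean to data|
|       corn north|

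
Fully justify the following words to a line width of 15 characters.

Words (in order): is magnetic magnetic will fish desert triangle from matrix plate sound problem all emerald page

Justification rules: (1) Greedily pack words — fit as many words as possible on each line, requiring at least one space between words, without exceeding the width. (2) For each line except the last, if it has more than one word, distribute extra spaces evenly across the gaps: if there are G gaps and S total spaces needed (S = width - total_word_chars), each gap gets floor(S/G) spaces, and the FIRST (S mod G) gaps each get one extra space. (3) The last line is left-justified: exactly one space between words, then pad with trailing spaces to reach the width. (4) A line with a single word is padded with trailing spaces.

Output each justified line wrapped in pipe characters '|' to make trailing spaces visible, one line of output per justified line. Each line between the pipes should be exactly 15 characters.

Answer: |is     magnetic|
|magnetic   will|
|fish     desert|
|triangle   from|
|matrix    plate|
|sound   problem|
|all     emerald|
|page           |

Derivation:
Line 1: ['is', 'magnetic'] (min_width=11, slack=4)
Line 2: ['magnetic', 'will'] (min_width=13, slack=2)
Line 3: ['fish', 'desert'] (min_width=11, slack=4)
Line 4: ['triangle', 'from'] (min_width=13, slack=2)
Line 5: ['matrix', 'plate'] (min_width=12, slack=3)
Line 6: ['sound', 'problem'] (min_width=13, slack=2)
Line 7: ['all', 'emerald'] (min_width=11, slack=4)
Line 8: ['page'] (min_width=4, slack=11)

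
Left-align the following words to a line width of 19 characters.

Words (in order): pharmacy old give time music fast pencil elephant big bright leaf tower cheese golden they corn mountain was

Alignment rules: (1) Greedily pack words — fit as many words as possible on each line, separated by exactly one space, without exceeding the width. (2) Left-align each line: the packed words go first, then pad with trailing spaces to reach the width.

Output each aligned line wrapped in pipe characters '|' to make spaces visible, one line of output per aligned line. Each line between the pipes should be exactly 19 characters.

Line 1: ['pharmacy', 'old', 'give'] (min_width=17, slack=2)
Line 2: ['time', 'music', 'fast'] (min_width=15, slack=4)
Line 3: ['pencil', 'elephant', 'big'] (min_width=19, slack=0)
Line 4: ['bright', 'leaf', 'tower'] (min_width=17, slack=2)
Line 5: ['cheese', 'golden', 'they'] (min_width=18, slack=1)
Line 6: ['corn', 'mountain', 'was'] (min_width=17, slack=2)

Answer: |pharmacy old give  |
|time music fast    |
|pencil elephant big|
|bright leaf tower  |
|cheese golden they |
|corn mountain was  |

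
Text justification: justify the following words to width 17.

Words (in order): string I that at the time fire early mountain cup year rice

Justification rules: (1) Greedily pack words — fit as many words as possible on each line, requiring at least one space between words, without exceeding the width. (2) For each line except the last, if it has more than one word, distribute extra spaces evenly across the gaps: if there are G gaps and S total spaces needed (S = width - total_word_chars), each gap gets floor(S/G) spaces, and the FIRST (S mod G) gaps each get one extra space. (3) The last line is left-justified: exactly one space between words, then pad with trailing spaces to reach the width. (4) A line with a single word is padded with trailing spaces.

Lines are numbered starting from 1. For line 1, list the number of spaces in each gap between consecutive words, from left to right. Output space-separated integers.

Answer: 2 1 1

Derivation:
Line 1: ['string', 'I', 'that', 'at'] (min_width=16, slack=1)
Line 2: ['the', 'time', 'fire'] (min_width=13, slack=4)
Line 3: ['early', 'mountain'] (min_width=14, slack=3)
Line 4: ['cup', 'year', 'rice'] (min_width=13, slack=4)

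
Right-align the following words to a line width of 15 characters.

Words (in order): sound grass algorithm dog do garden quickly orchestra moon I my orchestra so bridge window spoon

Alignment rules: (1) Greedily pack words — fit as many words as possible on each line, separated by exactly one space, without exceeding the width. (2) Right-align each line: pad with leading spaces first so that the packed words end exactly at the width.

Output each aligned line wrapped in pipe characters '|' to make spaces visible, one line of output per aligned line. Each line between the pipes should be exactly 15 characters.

Line 1: ['sound', 'grass'] (min_width=11, slack=4)
Line 2: ['algorithm', 'dog'] (min_width=13, slack=2)
Line 3: ['do', 'garden'] (min_width=9, slack=6)
Line 4: ['quickly'] (min_width=7, slack=8)
Line 5: ['orchestra', 'moon'] (min_width=14, slack=1)
Line 6: ['I', 'my', 'orchestra'] (min_width=14, slack=1)
Line 7: ['so', 'bridge'] (min_width=9, slack=6)
Line 8: ['window', 'spoon'] (min_width=12, slack=3)

Answer: |    sound grass|
|  algorithm dog|
|      do garden|
|        quickly|
| orchestra moon|
| I my orchestra|
|      so bridge|
|   window spoon|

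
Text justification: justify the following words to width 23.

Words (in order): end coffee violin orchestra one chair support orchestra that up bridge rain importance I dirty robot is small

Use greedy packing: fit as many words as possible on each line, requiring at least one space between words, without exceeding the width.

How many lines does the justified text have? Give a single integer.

Line 1: ['end', 'coffee', 'violin'] (min_width=17, slack=6)
Line 2: ['orchestra', 'one', 'chair'] (min_width=19, slack=4)
Line 3: ['support', 'orchestra', 'that'] (min_width=22, slack=1)
Line 4: ['up', 'bridge', 'rain'] (min_width=14, slack=9)
Line 5: ['importance', 'I', 'dirty'] (min_width=18, slack=5)
Line 6: ['robot', 'is', 'small'] (min_width=14, slack=9)
Total lines: 6

Answer: 6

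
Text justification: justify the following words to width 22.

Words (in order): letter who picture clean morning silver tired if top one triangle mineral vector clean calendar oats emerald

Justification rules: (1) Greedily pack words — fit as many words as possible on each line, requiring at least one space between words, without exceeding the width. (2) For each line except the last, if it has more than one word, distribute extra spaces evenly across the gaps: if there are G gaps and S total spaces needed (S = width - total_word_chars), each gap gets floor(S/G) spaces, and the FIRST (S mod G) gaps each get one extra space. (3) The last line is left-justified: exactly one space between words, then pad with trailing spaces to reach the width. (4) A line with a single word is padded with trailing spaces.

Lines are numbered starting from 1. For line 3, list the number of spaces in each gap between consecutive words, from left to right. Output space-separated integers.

Line 1: ['letter', 'who', 'picture'] (min_width=18, slack=4)
Line 2: ['clean', 'morning', 'silver'] (min_width=20, slack=2)
Line 3: ['tired', 'if', 'top', 'one'] (min_width=16, slack=6)
Line 4: ['triangle', 'mineral'] (min_width=16, slack=6)
Line 5: ['vector', 'clean', 'calendar'] (min_width=21, slack=1)
Line 6: ['oats', 'emerald'] (min_width=12, slack=10)

Answer: 3 3 3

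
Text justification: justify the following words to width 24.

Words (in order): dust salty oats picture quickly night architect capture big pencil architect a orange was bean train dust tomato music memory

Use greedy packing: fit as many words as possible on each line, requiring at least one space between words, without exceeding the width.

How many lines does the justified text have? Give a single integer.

Answer: 6

Derivation:
Line 1: ['dust', 'salty', 'oats', 'picture'] (min_width=23, slack=1)
Line 2: ['quickly', 'night', 'architect'] (min_width=23, slack=1)
Line 3: ['capture', 'big', 'pencil'] (min_width=18, slack=6)
Line 4: ['architect', 'a', 'orange', 'was'] (min_width=22, slack=2)
Line 5: ['bean', 'train', 'dust', 'tomato'] (min_width=22, slack=2)
Line 6: ['music', 'memory'] (min_width=12, slack=12)
Total lines: 6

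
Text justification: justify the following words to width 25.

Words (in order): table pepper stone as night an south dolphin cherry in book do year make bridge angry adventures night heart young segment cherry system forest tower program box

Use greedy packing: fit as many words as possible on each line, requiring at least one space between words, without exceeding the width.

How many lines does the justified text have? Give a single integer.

Answer: 8

Derivation:
Line 1: ['table', 'pepper', 'stone', 'as'] (min_width=21, slack=4)
Line 2: ['night', 'an', 'south', 'dolphin'] (min_width=22, slack=3)
Line 3: ['cherry', 'in', 'book', 'do', 'year'] (min_width=22, slack=3)
Line 4: ['make', 'bridge', 'angry'] (min_width=17, slack=8)
Line 5: ['adventures', 'night', 'heart'] (min_width=22, slack=3)
Line 6: ['young', 'segment', 'cherry'] (min_width=20, slack=5)
Line 7: ['system', 'forest', 'tower'] (min_width=19, slack=6)
Line 8: ['program', 'box'] (min_width=11, slack=14)
Total lines: 8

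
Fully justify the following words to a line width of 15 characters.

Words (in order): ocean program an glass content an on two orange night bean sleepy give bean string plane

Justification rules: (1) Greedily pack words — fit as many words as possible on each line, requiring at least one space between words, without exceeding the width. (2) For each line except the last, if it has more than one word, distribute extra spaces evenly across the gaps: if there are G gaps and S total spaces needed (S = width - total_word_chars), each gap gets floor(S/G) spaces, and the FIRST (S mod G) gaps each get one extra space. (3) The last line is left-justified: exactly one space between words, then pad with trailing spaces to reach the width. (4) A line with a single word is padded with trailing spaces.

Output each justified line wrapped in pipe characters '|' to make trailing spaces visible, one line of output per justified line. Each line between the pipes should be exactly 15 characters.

Line 1: ['ocean', 'program'] (min_width=13, slack=2)
Line 2: ['an', 'glass'] (min_width=8, slack=7)
Line 3: ['content', 'an', 'on'] (min_width=13, slack=2)
Line 4: ['two', 'orange'] (min_width=10, slack=5)
Line 5: ['night', 'bean'] (min_width=10, slack=5)
Line 6: ['sleepy', 'give'] (min_width=11, slack=4)
Line 7: ['bean', 'string'] (min_width=11, slack=4)
Line 8: ['plane'] (min_width=5, slack=10)

Answer: |ocean   program|
|an        glass|
|content  an  on|
|two      orange|
|night      bean|
|sleepy     give|
|bean     string|
|plane          |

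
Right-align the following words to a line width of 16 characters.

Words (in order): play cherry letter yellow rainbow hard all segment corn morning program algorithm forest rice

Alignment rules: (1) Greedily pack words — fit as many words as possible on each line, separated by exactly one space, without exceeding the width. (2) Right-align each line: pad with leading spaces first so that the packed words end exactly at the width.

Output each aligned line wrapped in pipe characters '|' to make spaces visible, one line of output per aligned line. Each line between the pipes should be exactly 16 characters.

Line 1: ['play', 'cherry'] (min_width=11, slack=5)
Line 2: ['letter', 'yellow'] (min_width=13, slack=3)
Line 3: ['rainbow', 'hard', 'all'] (min_width=16, slack=0)
Line 4: ['segment', 'corn'] (min_width=12, slack=4)
Line 5: ['morning', 'program'] (min_width=15, slack=1)
Line 6: ['algorithm', 'forest'] (min_width=16, slack=0)
Line 7: ['rice'] (min_width=4, slack=12)

Answer: |     play cherry|
|   letter yellow|
|rainbow hard all|
|    segment corn|
| morning program|
|algorithm forest|
|            rice|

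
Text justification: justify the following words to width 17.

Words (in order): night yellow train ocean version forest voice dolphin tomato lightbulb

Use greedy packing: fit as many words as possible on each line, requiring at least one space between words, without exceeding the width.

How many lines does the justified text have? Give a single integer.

Answer: 5

Derivation:
Line 1: ['night', 'yellow'] (min_width=12, slack=5)
Line 2: ['train', 'ocean'] (min_width=11, slack=6)
Line 3: ['version', 'forest'] (min_width=14, slack=3)
Line 4: ['voice', 'dolphin'] (min_width=13, slack=4)
Line 5: ['tomato', 'lightbulb'] (min_width=16, slack=1)
Total lines: 5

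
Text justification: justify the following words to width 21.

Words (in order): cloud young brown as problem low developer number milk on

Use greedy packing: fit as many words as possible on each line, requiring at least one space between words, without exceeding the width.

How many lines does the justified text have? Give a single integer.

Answer: 3

Derivation:
Line 1: ['cloud', 'young', 'brown', 'as'] (min_width=20, slack=1)
Line 2: ['problem', 'low', 'developer'] (min_width=21, slack=0)
Line 3: ['number', 'milk', 'on'] (min_width=14, slack=7)
Total lines: 3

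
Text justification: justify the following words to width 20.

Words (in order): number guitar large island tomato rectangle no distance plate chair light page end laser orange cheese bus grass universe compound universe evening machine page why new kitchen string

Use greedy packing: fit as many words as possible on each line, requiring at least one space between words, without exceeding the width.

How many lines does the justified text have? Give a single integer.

Answer: 11

Derivation:
Line 1: ['number', 'guitar', 'large'] (min_width=19, slack=1)
Line 2: ['island', 'tomato'] (min_width=13, slack=7)
Line 3: ['rectangle', 'no'] (min_width=12, slack=8)
Line 4: ['distance', 'plate', 'chair'] (min_width=20, slack=0)
Line 5: ['light', 'page', 'end', 'laser'] (min_width=20, slack=0)
Line 6: ['orange', 'cheese', 'bus'] (min_width=17, slack=3)
Line 7: ['grass', 'universe'] (min_width=14, slack=6)
Line 8: ['compound', 'universe'] (min_width=17, slack=3)
Line 9: ['evening', 'machine', 'page'] (min_width=20, slack=0)
Line 10: ['why', 'new', 'kitchen'] (min_width=15, slack=5)
Line 11: ['string'] (min_width=6, slack=14)
Total lines: 11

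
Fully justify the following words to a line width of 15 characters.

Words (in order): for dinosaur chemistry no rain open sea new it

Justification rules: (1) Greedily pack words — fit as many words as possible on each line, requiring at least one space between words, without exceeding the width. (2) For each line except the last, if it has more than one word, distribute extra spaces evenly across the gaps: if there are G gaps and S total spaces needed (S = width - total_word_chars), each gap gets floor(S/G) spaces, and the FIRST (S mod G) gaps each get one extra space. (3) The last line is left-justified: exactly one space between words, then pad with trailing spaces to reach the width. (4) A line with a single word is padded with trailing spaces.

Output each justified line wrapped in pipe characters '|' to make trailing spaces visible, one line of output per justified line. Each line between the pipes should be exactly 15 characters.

Line 1: ['for', 'dinosaur'] (min_width=12, slack=3)
Line 2: ['chemistry', 'no'] (min_width=12, slack=3)
Line 3: ['rain', 'open', 'sea'] (min_width=13, slack=2)
Line 4: ['new', 'it'] (min_width=6, slack=9)

Answer: |for    dinosaur|
|chemistry    no|
|rain  open  sea|
|new it         |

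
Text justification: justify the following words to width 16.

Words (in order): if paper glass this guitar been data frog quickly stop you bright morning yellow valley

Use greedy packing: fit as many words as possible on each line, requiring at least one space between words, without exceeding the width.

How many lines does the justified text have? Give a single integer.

Line 1: ['if', 'paper', 'glass'] (min_width=14, slack=2)
Line 2: ['this', 'guitar', 'been'] (min_width=16, slack=0)
Line 3: ['data', 'frog'] (min_width=9, slack=7)
Line 4: ['quickly', 'stop', 'you'] (min_width=16, slack=0)
Line 5: ['bright', 'morning'] (min_width=14, slack=2)
Line 6: ['yellow', 'valley'] (min_width=13, slack=3)
Total lines: 6

Answer: 6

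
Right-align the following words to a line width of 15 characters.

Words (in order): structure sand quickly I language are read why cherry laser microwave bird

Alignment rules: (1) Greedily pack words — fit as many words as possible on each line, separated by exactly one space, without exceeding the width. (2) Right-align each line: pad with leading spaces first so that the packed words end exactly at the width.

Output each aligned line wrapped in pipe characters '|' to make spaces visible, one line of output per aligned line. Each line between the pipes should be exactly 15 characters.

Line 1: ['structure', 'sand'] (min_width=14, slack=1)
Line 2: ['quickly', 'I'] (min_width=9, slack=6)
Line 3: ['language', 'are'] (min_width=12, slack=3)
Line 4: ['read', 'why', 'cherry'] (min_width=15, slack=0)
Line 5: ['laser', 'microwave'] (min_width=15, slack=0)
Line 6: ['bird'] (min_width=4, slack=11)

Answer: | structure sand|
|      quickly I|
|   language are|
|read why cherry|
|laser microwave|
|           bird|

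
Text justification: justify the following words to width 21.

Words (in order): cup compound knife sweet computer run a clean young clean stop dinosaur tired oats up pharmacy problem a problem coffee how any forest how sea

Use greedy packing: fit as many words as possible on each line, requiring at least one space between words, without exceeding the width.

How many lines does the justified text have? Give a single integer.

Line 1: ['cup', 'compound', 'knife'] (min_width=18, slack=3)
Line 2: ['sweet', 'computer', 'run', 'a'] (min_width=20, slack=1)
Line 3: ['clean', 'young', 'clean'] (min_width=17, slack=4)
Line 4: ['stop', 'dinosaur', 'tired'] (min_width=19, slack=2)
Line 5: ['oats', 'up', 'pharmacy'] (min_width=16, slack=5)
Line 6: ['problem', 'a', 'problem'] (min_width=17, slack=4)
Line 7: ['coffee', 'how', 'any', 'forest'] (min_width=21, slack=0)
Line 8: ['how', 'sea'] (min_width=7, slack=14)
Total lines: 8

Answer: 8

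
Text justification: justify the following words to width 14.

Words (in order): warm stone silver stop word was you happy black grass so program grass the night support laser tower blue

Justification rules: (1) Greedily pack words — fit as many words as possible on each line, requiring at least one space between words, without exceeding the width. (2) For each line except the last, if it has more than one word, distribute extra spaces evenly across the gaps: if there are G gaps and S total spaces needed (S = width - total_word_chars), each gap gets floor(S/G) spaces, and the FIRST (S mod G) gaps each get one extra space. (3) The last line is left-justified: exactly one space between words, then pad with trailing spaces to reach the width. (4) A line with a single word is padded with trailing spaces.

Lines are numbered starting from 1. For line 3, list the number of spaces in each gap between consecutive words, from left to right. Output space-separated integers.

Answer: 2 2

Derivation:
Line 1: ['warm', 'stone'] (min_width=10, slack=4)
Line 2: ['silver', 'stop'] (min_width=11, slack=3)
Line 3: ['word', 'was', 'you'] (min_width=12, slack=2)
Line 4: ['happy', 'black'] (min_width=11, slack=3)
Line 5: ['grass', 'so'] (min_width=8, slack=6)
Line 6: ['program', 'grass'] (min_width=13, slack=1)
Line 7: ['the', 'night'] (min_width=9, slack=5)
Line 8: ['support', 'laser'] (min_width=13, slack=1)
Line 9: ['tower', 'blue'] (min_width=10, slack=4)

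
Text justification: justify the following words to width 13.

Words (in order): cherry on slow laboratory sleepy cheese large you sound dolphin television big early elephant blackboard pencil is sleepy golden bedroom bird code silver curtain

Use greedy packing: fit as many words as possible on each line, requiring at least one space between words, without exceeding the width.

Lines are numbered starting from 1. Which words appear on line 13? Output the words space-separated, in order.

Answer: bedroom bird

Derivation:
Line 1: ['cherry', 'on'] (min_width=9, slack=4)
Line 2: ['slow'] (min_width=4, slack=9)
Line 3: ['laboratory'] (min_width=10, slack=3)
Line 4: ['sleepy', 'cheese'] (min_width=13, slack=0)
Line 5: ['large', 'you'] (min_width=9, slack=4)
Line 6: ['sound', 'dolphin'] (min_width=13, slack=0)
Line 7: ['television'] (min_width=10, slack=3)
Line 8: ['big', 'early'] (min_width=9, slack=4)
Line 9: ['elephant'] (min_width=8, slack=5)
Line 10: ['blackboard'] (min_width=10, slack=3)
Line 11: ['pencil', 'is'] (min_width=9, slack=4)
Line 12: ['sleepy', 'golden'] (min_width=13, slack=0)
Line 13: ['bedroom', 'bird'] (min_width=12, slack=1)
Line 14: ['code', 'silver'] (min_width=11, slack=2)
Line 15: ['curtain'] (min_width=7, slack=6)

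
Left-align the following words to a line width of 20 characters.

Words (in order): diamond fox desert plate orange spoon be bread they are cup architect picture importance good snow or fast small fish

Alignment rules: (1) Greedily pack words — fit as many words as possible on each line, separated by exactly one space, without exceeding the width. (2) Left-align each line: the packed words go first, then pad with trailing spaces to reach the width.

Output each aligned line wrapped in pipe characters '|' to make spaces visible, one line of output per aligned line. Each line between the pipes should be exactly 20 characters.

Line 1: ['diamond', 'fox', 'desert'] (min_width=18, slack=2)
Line 2: ['plate', 'orange', 'spoon'] (min_width=18, slack=2)
Line 3: ['be', 'bread', 'they', 'are'] (min_width=17, slack=3)
Line 4: ['cup', 'architect'] (min_width=13, slack=7)
Line 5: ['picture', 'importance'] (min_width=18, slack=2)
Line 6: ['good', 'snow', 'or', 'fast'] (min_width=17, slack=3)
Line 7: ['small', 'fish'] (min_width=10, slack=10)

Answer: |diamond fox desert  |
|plate orange spoon  |
|be bread they are   |
|cup architect       |
|picture importance  |
|good snow or fast   |
|small fish          |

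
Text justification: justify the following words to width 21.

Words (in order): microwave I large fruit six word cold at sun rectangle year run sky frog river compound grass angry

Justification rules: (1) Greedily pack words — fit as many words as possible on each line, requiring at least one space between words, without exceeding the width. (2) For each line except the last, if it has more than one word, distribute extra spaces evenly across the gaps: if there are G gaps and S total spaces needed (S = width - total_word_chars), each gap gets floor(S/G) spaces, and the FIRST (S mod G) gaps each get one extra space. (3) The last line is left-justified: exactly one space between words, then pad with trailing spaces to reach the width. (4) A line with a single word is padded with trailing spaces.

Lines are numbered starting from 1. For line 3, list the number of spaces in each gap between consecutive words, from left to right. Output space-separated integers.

Answer: 1 1 1

Derivation:
Line 1: ['microwave', 'I', 'large'] (min_width=17, slack=4)
Line 2: ['fruit', 'six', 'word', 'cold'] (min_width=19, slack=2)
Line 3: ['at', 'sun', 'rectangle', 'year'] (min_width=21, slack=0)
Line 4: ['run', 'sky', 'frog', 'river'] (min_width=18, slack=3)
Line 5: ['compound', 'grass', 'angry'] (min_width=20, slack=1)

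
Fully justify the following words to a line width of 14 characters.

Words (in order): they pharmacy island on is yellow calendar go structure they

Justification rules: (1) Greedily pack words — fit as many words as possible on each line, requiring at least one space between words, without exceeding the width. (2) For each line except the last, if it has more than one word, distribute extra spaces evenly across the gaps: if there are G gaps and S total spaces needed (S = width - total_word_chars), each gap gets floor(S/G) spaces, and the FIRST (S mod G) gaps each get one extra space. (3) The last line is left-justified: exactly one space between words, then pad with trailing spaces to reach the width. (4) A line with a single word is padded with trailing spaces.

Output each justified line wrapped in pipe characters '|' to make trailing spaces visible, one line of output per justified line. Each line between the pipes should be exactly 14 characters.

Answer: |they  pharmacy|
|island  on  is|
|yellow        |
|calendar    go|
|structure they|

Derivation:
Line 1: ['they', 'pharmacy'] (min_width=13, slack=1)
Line 2: ['island', 'on', 'is'] (min_width=12, slack=2)
Line 3: ['yellow'] (min_width=6, slack=8)
Line 4: ['calendar', 'go'] (min_width=11, slack=3)
Line 5: ['structure', 'they'] (min_width=14, slack=0)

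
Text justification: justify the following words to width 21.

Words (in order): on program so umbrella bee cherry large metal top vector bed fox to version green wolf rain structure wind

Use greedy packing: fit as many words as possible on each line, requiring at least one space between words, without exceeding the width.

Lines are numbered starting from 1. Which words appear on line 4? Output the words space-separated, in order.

Answer: vector bed fox to

Derivation:
Line 1: ['on', 'program', 'so'] (min_width=13, slack=8)
Line 2: ['umbrella', 'bee', 'cherry'] (min_width=19, slack=2)
Line 3: ['large', 'metal', 'top'] (min_width=15, slack=6)
Line 4: ['vector', 'bed', 'fox', 'to'] (min_width=17, slack=4)
Line 5: ['version', 'green', 'wolf'] (min_width=18, slack=3)
Line 6: ['rain', 'structure', 'wind'] (min_width=19, slack=2)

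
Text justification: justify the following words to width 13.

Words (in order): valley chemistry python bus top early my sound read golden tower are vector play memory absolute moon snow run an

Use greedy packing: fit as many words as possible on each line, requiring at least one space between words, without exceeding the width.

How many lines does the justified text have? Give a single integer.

Line 1: ['valley'] (min_width=6, slack=7)
Line 2: ['chemistry'] (min_width=9, slack=4)
Line 3: ['python', 'bus'] (min_width=10, slack=3)
Line 4: ['top', 'early', 'my'] (min_width=12, slack=1)
Line 5: ['sound', 'read'] (min_width=10, slack=3)
Line 6: ['golden', 'tower'] (min_width=12, slack=1)
Line 7: ['are', 'vector'] (min_width=10, slack=3)
Line 8: ['play', 'memory'] (min_width=11, slack=2)
Line 9: ['absolute', 'moon'] (min_width=13, slack=0)
Line 10: ['snow', 'run', 'an'] (min_width=11, slack=2)
Total lines: 10

Answer: 10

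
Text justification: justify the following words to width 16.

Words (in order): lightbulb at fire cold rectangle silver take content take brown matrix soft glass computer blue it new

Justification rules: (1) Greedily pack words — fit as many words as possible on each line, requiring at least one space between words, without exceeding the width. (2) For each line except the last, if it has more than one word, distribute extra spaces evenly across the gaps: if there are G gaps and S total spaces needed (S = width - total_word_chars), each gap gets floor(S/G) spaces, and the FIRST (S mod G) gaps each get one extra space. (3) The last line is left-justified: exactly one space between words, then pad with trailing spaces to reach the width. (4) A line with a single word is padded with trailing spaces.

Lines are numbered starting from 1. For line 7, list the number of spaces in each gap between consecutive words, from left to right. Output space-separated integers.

Answer: 3

Derivation:
Line 1: ['lightbulb', 'at'] (min_width=12, slack=4)
Line 2: ['fire', 'cold'] (min_width=9, slack=7)
Line 3: ['rectangle', 'silver'] (min_width=16, slack=0)
Line 4: ['take', 'content'] (min_width=12, slack=4)
Line 5: ['take', 'brown'] (min_width=10, slack=6)
Line 6: ['matrix', 'soft'] (min_width=11, slack=5)
Line 7: ['glass', 'computer'] (min_width=14, slack=2)
Line 8: ['blue', 'it', 'new'] (min_width=11, slack=5)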